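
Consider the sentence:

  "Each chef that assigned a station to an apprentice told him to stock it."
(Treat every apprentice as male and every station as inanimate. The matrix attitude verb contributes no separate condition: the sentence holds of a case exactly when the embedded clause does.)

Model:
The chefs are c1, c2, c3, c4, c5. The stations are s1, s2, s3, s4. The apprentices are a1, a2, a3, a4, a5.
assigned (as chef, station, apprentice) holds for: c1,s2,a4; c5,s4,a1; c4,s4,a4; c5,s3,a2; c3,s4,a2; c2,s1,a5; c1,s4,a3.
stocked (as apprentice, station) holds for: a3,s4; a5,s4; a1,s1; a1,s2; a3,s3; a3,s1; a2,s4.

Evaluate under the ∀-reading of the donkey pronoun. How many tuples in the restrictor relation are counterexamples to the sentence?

"him" takes "an apprentice" as antecedent and "it" takes "a station"; both are donkey pronouns co-varying with the restrictor.
Strong reading: for every (c,s,a) with assigned(c,s,a), stocked(a,s).
Restrictor triples: (c1,s2,a4)→stocked(a4,s2) ✗  (c1,s4,a3)→stocked(a3,s4) ✓  (c2,s1,a5)→stocked(a5,s1) ✗  (c3,s4,a2)→stocked(a2,s4) ✓  (c4,s4,a4)→stocked(a4,s4) ✗  (c5,s3,a2)→stocked(a2,s3) ✗  (c5,s4,a1)→stocked(a1,s4) ✗
Counterexamples (restrictor triples failing the scope): 5.

5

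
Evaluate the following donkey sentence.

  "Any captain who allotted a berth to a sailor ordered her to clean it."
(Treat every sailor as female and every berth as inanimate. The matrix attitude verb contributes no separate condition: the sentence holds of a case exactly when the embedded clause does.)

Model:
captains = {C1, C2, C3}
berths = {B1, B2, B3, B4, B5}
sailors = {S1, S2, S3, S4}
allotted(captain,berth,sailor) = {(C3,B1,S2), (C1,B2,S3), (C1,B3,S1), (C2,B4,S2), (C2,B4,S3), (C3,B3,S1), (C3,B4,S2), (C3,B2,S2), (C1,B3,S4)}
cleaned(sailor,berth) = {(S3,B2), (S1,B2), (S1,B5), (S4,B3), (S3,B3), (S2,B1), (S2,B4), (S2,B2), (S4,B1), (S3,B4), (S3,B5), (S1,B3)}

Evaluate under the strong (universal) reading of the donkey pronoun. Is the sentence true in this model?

True

"her" takes "a sailor" as antecedent and "it" takes "a berth"; both are donkey pronouns co-varying with the restrictor.
Strong reading: for every (c,b,s) with allotted(c,b,s), cleaned(s,b).
Restrictor triples: (C1,B2,S3)→cleaned(S3,B2) ✓  (C1,B3,S1)→cleaned(S1,B3) ✓  (C1,B3,S4)→cleaned(S4,B3) ✓  (C2,B4,S2)→cleaned(S2,B4) ✓  (C2,B4,S3)→cleaned(S3,B4) ✓  (C3,B1,S2)→cleaned(S2,B1) ✓  (C3,B2,S2)→cleaned(S2,B2) ✓  (C3,B3,S1)→cleaned(S1,B3) ✓  (C3,B4,S2)→cleaned(S2,B4) ✓
Every restrictor triple satisfies the scope.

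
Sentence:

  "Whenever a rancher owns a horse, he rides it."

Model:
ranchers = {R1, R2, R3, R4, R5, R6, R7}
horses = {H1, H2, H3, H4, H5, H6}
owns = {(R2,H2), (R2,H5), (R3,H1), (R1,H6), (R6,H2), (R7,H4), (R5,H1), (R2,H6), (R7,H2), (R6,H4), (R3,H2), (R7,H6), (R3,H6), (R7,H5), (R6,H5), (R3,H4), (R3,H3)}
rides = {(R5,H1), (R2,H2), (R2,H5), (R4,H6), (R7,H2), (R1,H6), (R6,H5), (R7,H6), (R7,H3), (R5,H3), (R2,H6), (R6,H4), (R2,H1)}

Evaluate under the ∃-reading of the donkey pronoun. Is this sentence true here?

False

"it" takes "a horse" as antecedent — a donkey pronoun bound across the clause boundary.
Weak reading: every rancher r with some owns-horse has at least one owns-horse h such that rides(r,h).
Per rancher: R1:✓  R2:✓  R3:✗  R5:✓  R6:✓  R7:✓
R3 has no witness among its owns-horses.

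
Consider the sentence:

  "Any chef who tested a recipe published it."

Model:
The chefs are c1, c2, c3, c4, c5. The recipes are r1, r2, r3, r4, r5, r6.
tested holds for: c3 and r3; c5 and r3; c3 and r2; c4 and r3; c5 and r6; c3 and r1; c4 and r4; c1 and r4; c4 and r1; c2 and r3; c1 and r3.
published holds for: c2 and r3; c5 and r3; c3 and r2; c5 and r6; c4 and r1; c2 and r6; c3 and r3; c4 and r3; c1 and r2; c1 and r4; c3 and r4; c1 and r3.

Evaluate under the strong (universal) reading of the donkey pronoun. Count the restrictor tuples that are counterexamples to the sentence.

"it" takes "a recipe" as antecedent — a donkey pronoun bound across the clause boundary.
Strong reading: for every (c,r) with tested(c,r), published(c,r).
Restrictor pairs: (c1,r3) ✓  (c1,r4) ✓  (c2,r3) ✓  (c3,r1) ✗  (c3,r2) ✓  (c3,r3) ✓  (c4,r1) ✓  (c4,r3) ✓  (c4,r4) ✗  (c5,r3) ✓  (c5,r6) ✓
Counterexamples (restrictor pairs failing the scope): 2.

2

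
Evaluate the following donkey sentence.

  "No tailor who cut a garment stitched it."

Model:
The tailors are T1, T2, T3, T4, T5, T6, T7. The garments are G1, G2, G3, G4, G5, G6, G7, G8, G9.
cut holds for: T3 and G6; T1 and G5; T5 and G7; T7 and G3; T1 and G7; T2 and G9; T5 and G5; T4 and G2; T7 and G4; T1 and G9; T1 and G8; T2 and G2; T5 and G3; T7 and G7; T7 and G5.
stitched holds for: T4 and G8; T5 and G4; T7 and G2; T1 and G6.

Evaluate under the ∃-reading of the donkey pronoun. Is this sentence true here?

"it" takes "a garment" as antecedent — a donkey pronoun bound across the clause boundary.
Truth condition: for no (t,g) with cut(t,g) does stitched(t,g) hold.
Restrictor pairs — does the scope hold? (T1,G5):fails  (T1,G7):fails  (T1,G8):fails  (T1,G9):fails  (T2,G2):fails  (T2,G9):fails  (T3,G6):fails  (T4,G2):fails  (T5,G3):fails  (T5,G5):fails  (T5,G7):fails  (T7,G3):fails  (T7,G4):fails  (T7,G5):fails  (T7,G7):fails
Scope holds for no restrictor pair, so the sentence is true.

True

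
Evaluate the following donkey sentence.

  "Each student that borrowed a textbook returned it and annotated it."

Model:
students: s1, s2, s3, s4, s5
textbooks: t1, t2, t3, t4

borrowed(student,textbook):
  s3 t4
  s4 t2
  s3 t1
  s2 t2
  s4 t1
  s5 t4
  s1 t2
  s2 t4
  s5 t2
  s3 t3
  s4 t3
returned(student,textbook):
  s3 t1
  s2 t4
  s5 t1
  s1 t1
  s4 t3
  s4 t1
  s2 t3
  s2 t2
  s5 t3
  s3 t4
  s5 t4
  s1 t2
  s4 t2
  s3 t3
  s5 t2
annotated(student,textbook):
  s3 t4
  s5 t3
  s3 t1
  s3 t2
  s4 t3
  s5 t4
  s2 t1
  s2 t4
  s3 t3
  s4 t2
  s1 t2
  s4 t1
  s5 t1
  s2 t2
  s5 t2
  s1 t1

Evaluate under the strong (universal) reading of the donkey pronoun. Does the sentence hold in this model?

True

"it" takes "a textbook" as antecedent — a donkey pronoun bound across the clause boundary.
Strong reading: for every (s,t) with borrowed(s,t), returned(s,t) ∧ annotated(s,t).
Restrictor pairs: (s1,t2) ✓  (s2,t2) ✓  (s2,t4) ✓  (s3,t1) ✓  (s3,t3) ✓  (s3,t4) ✓  (s4,t1) ✓  (s4,t2) ✓  (s4,t3) ✓  (s5,t2) ✓  (s5,t4) ✓
Every restrictor pair satisfies the scope.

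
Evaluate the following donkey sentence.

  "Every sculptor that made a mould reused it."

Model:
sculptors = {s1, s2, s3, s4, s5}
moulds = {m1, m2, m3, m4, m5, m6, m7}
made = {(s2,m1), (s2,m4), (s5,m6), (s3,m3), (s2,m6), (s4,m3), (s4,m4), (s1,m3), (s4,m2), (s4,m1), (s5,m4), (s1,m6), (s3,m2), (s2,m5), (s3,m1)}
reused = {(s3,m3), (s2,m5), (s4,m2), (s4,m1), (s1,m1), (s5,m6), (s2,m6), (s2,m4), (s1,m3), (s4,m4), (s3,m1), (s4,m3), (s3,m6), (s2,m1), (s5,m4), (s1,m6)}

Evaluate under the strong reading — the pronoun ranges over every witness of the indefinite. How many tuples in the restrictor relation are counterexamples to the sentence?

"it" takes "a mould" as antecedent — a donkey pronoun bound across the clause boundary.
Strong reading: for every (s,m) with made(s,m), reused(s,m).
Restrictor pairs: (s1,m3) ✓  (s1,m6) ✓  (s2,m1) ✓  (s2,m4) ✓  (s2,m5) ✓  (s2,m6) ✓  (s3,m1) ✓  (s3,m2) ✗  (s3,m3) ✓  (s4,m1) ✓  (s4,m2) ✓  (s4,m3) ✓  (s4,m4) ✓  (s5,m4) ✓  (s5,m6) ✓
Counterexamples (restrictor pairs failing the scope): 1.

1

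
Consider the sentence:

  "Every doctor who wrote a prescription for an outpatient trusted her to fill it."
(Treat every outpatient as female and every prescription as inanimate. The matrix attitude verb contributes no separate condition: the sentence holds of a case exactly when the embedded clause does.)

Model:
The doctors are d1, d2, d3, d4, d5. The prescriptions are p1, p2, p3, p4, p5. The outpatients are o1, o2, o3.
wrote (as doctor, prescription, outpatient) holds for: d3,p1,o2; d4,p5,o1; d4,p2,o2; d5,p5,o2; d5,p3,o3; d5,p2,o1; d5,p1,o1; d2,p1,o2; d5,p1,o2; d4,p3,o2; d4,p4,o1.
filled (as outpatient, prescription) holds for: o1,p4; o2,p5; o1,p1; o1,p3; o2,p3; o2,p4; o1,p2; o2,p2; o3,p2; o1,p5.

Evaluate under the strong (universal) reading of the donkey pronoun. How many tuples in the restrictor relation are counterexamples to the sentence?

"her" takes "an outpatient" as antecedent and "it" takes "a prescription"; both are donkey pronouns co-varying with the restrictor.
Strong reading: for every (d,p,o) with wrote(d,p,o), filled(o,p).
Restrictor triples: (d2,p1,o2)→filled(o2,p1) ✗  (d3,p1,o2)→filled(o2,p1) ✗  (d4,p2,o2)→filled(o2,p2) ✓  (d4,p3,o2)→filled(o2,p3) ✓  (d4,p4,o1)→filled(o1,p4) ✓  (d4,p5,o1)→filled(o1,p5) ✓  (d5,p1,o1)→filled(o1,p1) ✓  (d5,p1,o2)→filled(o2,p1) ✗  (d5,p2,o1)→filled(o1,p2) ✓  (d5,p3,o3)→filled(o3,p3) ✗  (d5,p5,o2)→filled(o2,p5) ✓
Counterexamples (restrictor triples failing the scope): 4.

4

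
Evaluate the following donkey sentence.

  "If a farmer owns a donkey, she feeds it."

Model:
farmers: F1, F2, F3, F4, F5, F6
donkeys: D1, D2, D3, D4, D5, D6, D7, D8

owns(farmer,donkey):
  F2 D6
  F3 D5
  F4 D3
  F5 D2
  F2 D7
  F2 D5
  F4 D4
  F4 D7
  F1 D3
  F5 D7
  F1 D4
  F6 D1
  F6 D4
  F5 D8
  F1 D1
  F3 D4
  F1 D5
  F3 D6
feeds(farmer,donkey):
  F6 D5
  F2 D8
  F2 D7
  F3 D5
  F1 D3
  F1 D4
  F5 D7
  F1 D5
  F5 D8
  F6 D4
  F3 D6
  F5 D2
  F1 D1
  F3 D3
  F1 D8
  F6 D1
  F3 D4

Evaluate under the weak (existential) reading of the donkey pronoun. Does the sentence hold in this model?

False

"it" takes "a donkey" as antecedent — a donkey pronoun bound across the clause boundary.
Weak reading: every farmer f with some owns-donkey has at least one owns-donkey d such that feeds(f,d).
Per farmer: F1:✓  F2:✓  F3:✓  F4:✗  F5:✓  F6:✓
F4 has no witness among its owns-donkeys.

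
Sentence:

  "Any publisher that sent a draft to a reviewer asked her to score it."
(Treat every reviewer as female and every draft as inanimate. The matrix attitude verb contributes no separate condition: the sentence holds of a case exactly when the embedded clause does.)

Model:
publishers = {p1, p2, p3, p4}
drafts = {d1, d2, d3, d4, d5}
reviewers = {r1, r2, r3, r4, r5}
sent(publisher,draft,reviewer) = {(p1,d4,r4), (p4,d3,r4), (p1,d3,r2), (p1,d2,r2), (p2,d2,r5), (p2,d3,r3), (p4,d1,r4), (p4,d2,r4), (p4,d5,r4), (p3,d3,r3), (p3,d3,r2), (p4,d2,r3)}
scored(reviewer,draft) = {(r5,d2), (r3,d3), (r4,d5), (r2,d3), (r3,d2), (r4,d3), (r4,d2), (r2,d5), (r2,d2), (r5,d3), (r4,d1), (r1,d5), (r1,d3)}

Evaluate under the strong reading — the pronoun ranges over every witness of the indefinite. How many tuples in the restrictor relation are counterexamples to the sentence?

1

"her" takes "a reviewer" as antecedent and "it" takes "a draft"; both are donkey pronouns co-varying with the restrictor.
Strong reading: for every (p,d,r) with sent(p,d,r), scored(r,d).
Restrictor triples: (p1,d2,r2)→scored(r2,d2) ✓  (p1,d3,r2)→scored(r2,d3) ✓  (p1,d4,r4)→scored(r4,d4) ✗  (p2,d2,r5)→scored(r5,d2) ✓  (p2,d3,r3)→scored(r3,d3) ✓  (p3,d3,r2)→scored(r2,d3) ✓  (p3,d3,r3)→scored(r3,d3) ✓  (p4,d1,r4)→scored(r4,d1) ✓  (p4,d2,r3)→scored(r3,d2) ✓  (p4,d2,r4)→scored(r4,d2) ✓  (p4,d3,r4)→scored(r4,d3) ✓  (p4,d5,r4)→scored(r4,d5) ✓
Counterexamples (restrictor triples failing the scope): 1.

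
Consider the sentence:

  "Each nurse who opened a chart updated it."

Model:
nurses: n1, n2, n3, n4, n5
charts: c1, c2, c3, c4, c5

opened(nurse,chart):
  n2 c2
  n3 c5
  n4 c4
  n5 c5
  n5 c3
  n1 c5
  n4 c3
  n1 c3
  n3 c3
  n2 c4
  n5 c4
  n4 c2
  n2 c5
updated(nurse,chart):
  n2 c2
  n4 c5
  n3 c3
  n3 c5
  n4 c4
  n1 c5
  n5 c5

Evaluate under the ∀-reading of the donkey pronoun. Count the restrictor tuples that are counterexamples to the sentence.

7

"it" takes "a chart" as antecedent — a donkey pronoun bound across the clause boundary.
Strong reading: for every (n,c) with opened(n,c), updated(n,c).
Restrictor pairs: (n1,c3) ✗  (n1,c5) ✓  (n2,c2) ✓  (n2,c4) ✗  (n2,c5) ✗  (n3,c3) ✓  (n3,c5) ✓  (n4,c2) ✗  (n4,c3) ✗  (n4,c4) ✓  (n5,c3) ✗  (n5,c4) ✗  (n5,c5) ✓
Counterexamples (restrictor pairs failing the scope): 7.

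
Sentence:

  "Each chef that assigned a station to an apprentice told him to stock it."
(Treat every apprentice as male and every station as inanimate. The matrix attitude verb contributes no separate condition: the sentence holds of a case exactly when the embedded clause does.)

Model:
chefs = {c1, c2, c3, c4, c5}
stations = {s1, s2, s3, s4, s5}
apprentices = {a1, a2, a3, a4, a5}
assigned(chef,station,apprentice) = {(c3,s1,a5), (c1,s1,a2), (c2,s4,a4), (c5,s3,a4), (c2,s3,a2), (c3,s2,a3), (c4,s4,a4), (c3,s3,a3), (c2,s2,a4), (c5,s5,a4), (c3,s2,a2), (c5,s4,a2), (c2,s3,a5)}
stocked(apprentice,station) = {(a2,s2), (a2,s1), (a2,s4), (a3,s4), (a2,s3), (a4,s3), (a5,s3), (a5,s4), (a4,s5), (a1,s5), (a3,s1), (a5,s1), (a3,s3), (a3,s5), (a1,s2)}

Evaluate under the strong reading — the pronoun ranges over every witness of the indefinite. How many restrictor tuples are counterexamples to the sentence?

"him" takes "an apprentice" as antecedent and "it" takes "a station"; both are donkey pronouns co-varying with the restrictor.
Strong reading: for every (c,s,a) with assigned(c,s,a), stocked(a,s).
Restrictor triples: (c1,s1,a2)→stocked(a2,s1) ✓  (c2,s2,a4)→stocked(a4,s2) ✗  (c2,s3,a2)→stocked(a2,s3) ✓  (c2,s3,a5)→stocked(a5,s3) ✓  (c2,s4,a4)→stocked(a4,s4) ✗  (c3,s1,a5)→stocked(a5,s1) ✓  (c3,s2,a2)→stocked(a2,s2) ✓  (c3,s2,a3)→stocked(a3,s2) ✗  (c3,s3,a3)→stocked(a3,s3) ✓  (c4,s4,a4)→stocked(a4,s4) ✗  (c5,s3,a4)→stocked(a4,s3) ✓  (c5,s4,a2)→stocked(a2,s4) ✓  (c5,s5,a4)→stocked(a4,s5) ✓
Counterexamples (restrictor triples failing the scope): 4.

4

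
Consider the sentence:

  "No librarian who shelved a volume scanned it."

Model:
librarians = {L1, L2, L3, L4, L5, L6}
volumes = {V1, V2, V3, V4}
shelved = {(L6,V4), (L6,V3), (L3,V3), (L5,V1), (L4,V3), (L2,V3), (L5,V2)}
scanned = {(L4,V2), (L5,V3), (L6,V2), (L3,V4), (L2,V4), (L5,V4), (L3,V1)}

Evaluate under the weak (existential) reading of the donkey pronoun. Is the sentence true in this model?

"it" takes "a volume" as antecedent — a donkey pronoun bound across the clause boundary.
Truth condition: for no (l,v) with shelved(l,v) does scanned(l,v) hold.
Restrictor pairs — does the scope hold? (L2,V3):fails  (L3,V3):fails  (L4,V3):fails  (L5,V1):fails  (L5,V2):fails  (L6,V3):fails  (L6,V4):fails
Scope holds for no restrictor pair, so the sentence is true.

True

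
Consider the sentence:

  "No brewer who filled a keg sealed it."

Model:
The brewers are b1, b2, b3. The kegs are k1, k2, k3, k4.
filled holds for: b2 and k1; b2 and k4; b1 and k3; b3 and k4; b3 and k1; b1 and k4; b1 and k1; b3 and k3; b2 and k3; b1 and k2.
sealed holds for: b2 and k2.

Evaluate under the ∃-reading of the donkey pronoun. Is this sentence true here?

True

"it" takes "a keg" as antecedent — a donkey pronoun bound across the clause boundary.
Truth condition: for no (b,k) with filled(b,k) does sealed(b,k) hold.
Restrictor pairs — does the scope hold? (b1,k1):fails  (b1,k2):fails  (b1,k3):fails  (b1,k4):fails  (b2,k1):fails  (b2,k3):fails  (b2,k4):fails  (b3,k1):fails  (b3,k3):fails  (b3,k4):fails
Scope holds for no restrictor pair, so the sentence is true.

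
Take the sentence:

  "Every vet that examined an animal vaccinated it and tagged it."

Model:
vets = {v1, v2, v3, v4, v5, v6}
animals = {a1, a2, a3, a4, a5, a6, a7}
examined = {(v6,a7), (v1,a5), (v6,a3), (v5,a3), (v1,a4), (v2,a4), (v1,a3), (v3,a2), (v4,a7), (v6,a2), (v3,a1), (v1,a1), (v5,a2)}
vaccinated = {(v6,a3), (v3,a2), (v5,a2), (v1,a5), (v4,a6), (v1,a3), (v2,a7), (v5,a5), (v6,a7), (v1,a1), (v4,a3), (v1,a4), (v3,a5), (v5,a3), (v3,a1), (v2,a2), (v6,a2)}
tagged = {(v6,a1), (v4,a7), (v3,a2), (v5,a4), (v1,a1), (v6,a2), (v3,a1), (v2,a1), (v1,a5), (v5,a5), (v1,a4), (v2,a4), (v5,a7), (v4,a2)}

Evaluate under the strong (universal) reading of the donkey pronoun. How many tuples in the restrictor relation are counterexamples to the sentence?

"it" takes "an animal" as antecedent — a donkey pronoun bound across the clause boundary.
Strong reading: for every (v,a) with examined(v,a), vaccinated(v,a) ∧ tagged(v,a).
Restrictor pairs: (v1,a1) ✓  (v1,a3) ✗  (v1,a4) ✓  (v1,a5) ✓  (v2,a4) ✗  (v3,a1) ✓  (v3,a2) ✓  (v4,a7) ✗  (v5,a2) ✗  (v5,a3) ✗  (v6,a2) ✓  (v6,a3) ✗  (v6,a7) ✗
Counterexamples (restrictor pairs failing the scope): 7.

7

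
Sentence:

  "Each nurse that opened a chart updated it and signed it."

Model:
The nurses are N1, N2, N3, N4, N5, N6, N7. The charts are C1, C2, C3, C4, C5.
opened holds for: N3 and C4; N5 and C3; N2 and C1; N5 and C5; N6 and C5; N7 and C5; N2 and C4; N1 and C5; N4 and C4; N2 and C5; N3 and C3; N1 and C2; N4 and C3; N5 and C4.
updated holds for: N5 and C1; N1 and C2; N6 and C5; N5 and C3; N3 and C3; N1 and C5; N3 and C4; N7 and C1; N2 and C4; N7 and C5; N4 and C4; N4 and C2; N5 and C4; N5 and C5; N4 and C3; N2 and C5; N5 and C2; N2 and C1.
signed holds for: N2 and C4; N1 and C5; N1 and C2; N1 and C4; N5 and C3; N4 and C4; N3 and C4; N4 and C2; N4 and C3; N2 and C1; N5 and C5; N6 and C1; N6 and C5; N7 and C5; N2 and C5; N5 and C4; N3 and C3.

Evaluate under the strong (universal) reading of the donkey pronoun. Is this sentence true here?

"it" takes "a chart" as antecedent — a donkey pronoun bound across the clause boundary.
Strong reading: for every (n,c) with opened(n,c), updated(n,c) ∧ signed(n,c).
Restrictor pairs: (N1,C2) ✓  (N1,C5) ✓  (N2,C1) ✓  (N2,C4) ✓  (N2,C5) ✓  (N3,C3) ✓  (N3,C4) ✓  (N4,C3) ✓  (N4,C4) ✓  (N5,C3) ✓  (N5,C4) ✓  (N5,C5) ✓  (N6,C5) ✓  (N7,C5) ✓
Every restrictor pair satisfies the scope.

True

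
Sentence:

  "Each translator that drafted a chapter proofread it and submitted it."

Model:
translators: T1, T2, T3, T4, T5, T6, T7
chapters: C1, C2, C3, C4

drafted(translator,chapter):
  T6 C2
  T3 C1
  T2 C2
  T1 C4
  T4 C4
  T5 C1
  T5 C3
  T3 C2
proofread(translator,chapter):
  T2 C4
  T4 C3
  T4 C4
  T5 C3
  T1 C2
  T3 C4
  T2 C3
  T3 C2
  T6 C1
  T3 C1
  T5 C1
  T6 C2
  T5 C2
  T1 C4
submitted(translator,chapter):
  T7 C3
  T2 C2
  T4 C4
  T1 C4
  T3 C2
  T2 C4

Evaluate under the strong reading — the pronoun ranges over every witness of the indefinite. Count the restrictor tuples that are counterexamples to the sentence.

"it" takes "a chapter" as antecedent — a donkey pronoun bound across the clause boundary.
Strong reading: for every (t,c) with drafted(t,c), proofread(t,c) ∧ submitted(t,c).
Restrictor pairs: (T1,C4) ✓  (T2,C2) ✗  (T3,C1) ✗  (T3,C2) ✓  (T4,C4) ✓  (T5,C1) ✗  (T5,C3) ✗  (T6,C2) ✗
Counterexamples (restrictor pairs failing the scope): 5.

5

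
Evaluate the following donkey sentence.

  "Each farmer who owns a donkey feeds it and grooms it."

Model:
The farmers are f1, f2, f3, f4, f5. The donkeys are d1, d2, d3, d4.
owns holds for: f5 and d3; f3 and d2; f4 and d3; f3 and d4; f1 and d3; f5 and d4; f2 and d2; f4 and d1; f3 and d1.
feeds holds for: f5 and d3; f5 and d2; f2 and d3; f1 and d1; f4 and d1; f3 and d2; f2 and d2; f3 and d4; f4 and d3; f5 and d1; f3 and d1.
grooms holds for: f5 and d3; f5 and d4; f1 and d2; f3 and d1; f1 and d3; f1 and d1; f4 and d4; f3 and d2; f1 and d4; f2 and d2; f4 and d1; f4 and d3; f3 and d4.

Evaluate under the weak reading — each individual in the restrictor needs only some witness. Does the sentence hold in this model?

False

"it" takes "a donkey" as antecedent — a donkey pronoun bound across the clause boundary.
Weak reading: every farmer f with some owns-donkey has at least one owns-donkey d such that feeds(f,d) ∧ grooms(f,d).
Per farmer: f1:✗  f2:✓  f3:✓  f4:✓  f5:✓
f1 has no witness among its owns-donkeys.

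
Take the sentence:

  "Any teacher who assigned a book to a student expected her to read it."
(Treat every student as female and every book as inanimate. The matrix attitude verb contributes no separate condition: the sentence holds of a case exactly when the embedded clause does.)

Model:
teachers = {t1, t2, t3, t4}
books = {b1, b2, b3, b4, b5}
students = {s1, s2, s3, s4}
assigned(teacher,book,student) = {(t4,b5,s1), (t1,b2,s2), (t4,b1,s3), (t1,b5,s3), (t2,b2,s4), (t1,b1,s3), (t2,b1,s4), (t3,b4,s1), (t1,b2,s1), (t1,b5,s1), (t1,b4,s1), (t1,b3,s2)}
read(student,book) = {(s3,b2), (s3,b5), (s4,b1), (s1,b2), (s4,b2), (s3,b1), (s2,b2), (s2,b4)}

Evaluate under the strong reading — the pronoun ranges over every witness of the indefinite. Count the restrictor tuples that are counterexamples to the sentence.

5

"her" takes "a student" as antecedent and "it" takes "a book"; both are donkey pronouns co-varying with the restrictor.
Strong reading: for every (t,b,s) with assigned(t,b,s), read(s,b).
Restrictor triples: (t1,b1,s3)→read(s3,b1) ✓  (t1,b2,s1)→read(s1,b2) ✓  (t1,b2,s2)→read(s2,b2) ✓  (t1,b3,s2)→read(s2,b3) ✗  (t1,b4,s1)→read(s1,b4) ✗  (t1,b5,s1)→read(s1,b5) ✗  (t1,b5,s3)→read(s3,b5) ✓  (t2,b1,s4)→read(s4,b1) ✓  (t2,b2,s4)→read(s4,b2) ✓  (t3,b4,s1)→read(s1,b4) ✗  (t4,b1,s3)→read(s3,b1) ✓  (t4,b5,s1)→read(s1,b5) ✗
Counterexamples (restrictor triples failing the scope): 5.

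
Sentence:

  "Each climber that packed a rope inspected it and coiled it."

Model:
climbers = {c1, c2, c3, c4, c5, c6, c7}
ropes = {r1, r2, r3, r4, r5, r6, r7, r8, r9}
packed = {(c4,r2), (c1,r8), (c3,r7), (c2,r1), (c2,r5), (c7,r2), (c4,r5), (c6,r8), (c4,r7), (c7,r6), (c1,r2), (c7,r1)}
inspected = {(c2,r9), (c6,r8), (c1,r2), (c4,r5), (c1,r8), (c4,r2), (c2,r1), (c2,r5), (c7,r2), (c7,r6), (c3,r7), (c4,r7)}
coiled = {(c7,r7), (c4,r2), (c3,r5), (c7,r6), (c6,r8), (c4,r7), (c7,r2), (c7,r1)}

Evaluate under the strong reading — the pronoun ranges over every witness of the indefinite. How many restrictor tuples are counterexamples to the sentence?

7

"it" takes "a rope" as antecedent — a donkey pronoun bound across the clause boundary.
Strong reading: for every (c,r) with packed(c,r), inspected(c,r) ∧ coiled(c,r).
Restrictor pairs: (c1,r2) ✗  (c1,r8) ✗  (c2,r1) ✗  (c2,r5) ✗  (c3,r7) ✗  (c4,r2) ✓  (c4,r5) ✗  (c4,r7) ✓  (c6,r8) ✓  (c7,r1) ✗  (c7,r2) ✓  (c7,r6) ✓
Counterexamples (restrictor pairs failing the scope): 7.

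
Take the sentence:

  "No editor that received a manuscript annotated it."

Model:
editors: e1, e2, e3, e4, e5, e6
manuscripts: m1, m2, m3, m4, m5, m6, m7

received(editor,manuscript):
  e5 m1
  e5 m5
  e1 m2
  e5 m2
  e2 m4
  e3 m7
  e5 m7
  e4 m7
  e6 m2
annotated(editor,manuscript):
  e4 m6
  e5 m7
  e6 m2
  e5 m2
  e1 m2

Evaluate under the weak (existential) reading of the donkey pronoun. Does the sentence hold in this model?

False

"it" takes "a manuscript" as antecedent — a donkey pronoun bound across the clause boundary.
Truth condition: for no (e,m) with received(e,m) does annotated(e,m) hold.
Restrictor pairs — does the scope hold? (e1,m2):holds  (e2,m4):fails  (e3,m7):fails  (e4,m7):fails  (e5,m1):fails  (e5,m2):holds  (e5,m5):fails  (e5,m7):holds  (e6,m2):holds
Scope holds for 4 pair(s), so the sentence is false.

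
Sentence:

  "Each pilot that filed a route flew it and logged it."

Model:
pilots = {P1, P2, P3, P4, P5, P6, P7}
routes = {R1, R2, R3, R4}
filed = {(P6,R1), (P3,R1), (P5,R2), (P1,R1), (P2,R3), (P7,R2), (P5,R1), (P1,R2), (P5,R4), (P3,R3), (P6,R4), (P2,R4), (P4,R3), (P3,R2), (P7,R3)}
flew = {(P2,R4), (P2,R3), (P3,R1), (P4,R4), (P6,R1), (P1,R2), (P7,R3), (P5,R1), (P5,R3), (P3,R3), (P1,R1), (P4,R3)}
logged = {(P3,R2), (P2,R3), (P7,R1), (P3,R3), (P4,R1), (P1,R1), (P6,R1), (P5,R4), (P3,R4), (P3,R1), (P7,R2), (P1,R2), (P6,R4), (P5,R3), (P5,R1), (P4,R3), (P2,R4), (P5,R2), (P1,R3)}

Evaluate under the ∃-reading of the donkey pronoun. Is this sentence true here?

False

"it" takes "a route" as antecedent — a donkey pronoun bound across the clause boundary.
Weak reading: every pilot p with some filed-route has at least one filed-route r such that flew(p,r) ∧ logged(p,r).
Per pilot: P1:✓  P2:✓  P3:✓  P4:✓  P5:✓  P6:✓  P7:✗
P7 has no witness among its filed-routes.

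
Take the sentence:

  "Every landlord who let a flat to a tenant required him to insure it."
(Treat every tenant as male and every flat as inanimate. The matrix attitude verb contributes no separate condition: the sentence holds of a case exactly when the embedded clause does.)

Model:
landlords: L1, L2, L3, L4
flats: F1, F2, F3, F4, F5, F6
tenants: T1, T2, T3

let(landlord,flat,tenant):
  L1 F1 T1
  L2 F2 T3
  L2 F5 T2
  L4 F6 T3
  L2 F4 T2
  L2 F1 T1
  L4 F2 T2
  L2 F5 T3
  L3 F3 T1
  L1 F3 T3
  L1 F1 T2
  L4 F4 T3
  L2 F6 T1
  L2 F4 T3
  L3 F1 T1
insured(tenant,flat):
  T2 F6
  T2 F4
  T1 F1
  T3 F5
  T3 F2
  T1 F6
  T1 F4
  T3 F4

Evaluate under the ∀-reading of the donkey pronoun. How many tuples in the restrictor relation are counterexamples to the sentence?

6

"him" takes "a tenant" as antecedent and "it" takes "a flat"; both are donkey pronouns co-varying with the restrictor.
Strong reading: for every (l,f,t) with let(l,f,t), insured(t,f).
Restrictor triples: (L1,F1,T1)→insured(T1,F1) ✓  (L1,F1,T2)→insured(T2,F1) ✗  (L1,F3,T3)→insured(T3,F3) ✗  (L2,F1,T1)→insured(T1,F1) ✓  (L2,F2,T3)→insured(T3,F2) ✓  (L2,F4,T2)→insured(T2,F4) ✓  (L2,F4,T3)→insured(T3,F4) ✓  (L2,F5,T2)→insured(T2,F5) ✗  (L2,F5,T3)→insured(T3,F5) ✓  (L2,F6,T1)→insured(T1,F6) ✓  (L3,F1,T1)→insured(T1,F1) ✓  (L3,F3,T1)→insured(T1,F3) ✗  (L4,F2,T2)→insured(T2,F2) ✗  (L4,F4,T3)→insured(T3,F4) ✓  (L4,F6,T3)→insured(T3,F6) ✗
Counterexamples (restrictor triples failing the scope): 6.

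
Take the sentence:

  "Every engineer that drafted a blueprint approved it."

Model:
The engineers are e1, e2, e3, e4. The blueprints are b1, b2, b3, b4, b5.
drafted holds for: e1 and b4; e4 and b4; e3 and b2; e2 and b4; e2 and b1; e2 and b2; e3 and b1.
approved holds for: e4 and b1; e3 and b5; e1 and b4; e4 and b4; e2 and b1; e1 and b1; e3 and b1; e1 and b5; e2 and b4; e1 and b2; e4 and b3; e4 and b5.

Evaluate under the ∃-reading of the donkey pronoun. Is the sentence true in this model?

True

"it" takes "a blueprint" as antecedent — a donkey pronoun bound across the clause boundary.
Weak reading: every engineer e with some drafted-blueprint has at least one drafted-blueprint b such that approved(e,b).
Per engineer: e1:✓  e2:✓  e3:✓  e4:✓
Every engineer in the restrictor has a witness.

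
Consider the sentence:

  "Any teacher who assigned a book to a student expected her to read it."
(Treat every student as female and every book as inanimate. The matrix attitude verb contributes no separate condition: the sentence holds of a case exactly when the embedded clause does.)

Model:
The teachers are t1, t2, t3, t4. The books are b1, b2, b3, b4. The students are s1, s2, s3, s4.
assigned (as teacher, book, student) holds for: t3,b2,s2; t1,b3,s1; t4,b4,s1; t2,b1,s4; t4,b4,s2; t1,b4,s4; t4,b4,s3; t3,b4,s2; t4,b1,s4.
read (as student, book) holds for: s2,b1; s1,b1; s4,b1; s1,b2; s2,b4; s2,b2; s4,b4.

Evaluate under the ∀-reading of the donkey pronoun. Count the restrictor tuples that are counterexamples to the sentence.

3

"her" takes "a student" as antecedent and "it" takes "a book"; both are donkey pronouns co-varying with the restrictor.
Strong reading: for every (t,b,s) with assigned(t,b,s), read(s,b).
Restrictor triples: (t1,b3,s1)→read(s1,b3) ✗  (t1,b4,s4)→read(s4,b4) ✓  (t2,b1,s4)→read(s4,b1) ✓  (t3,b2,s2)→read(s2,b2) ✓  (t3,b4,s2)→read(s2,b4) ✓  (t4,b1,s4)→read(s4,b1) ✓  (t4,b4,s1)→read(s1,b4) ✗  (t4,b4,s2)→read(s2,b4) ✓  (t4,b4,s3)→read(s3,b4) ✗
Counterexamples (restrictor triples failing the scope): 3.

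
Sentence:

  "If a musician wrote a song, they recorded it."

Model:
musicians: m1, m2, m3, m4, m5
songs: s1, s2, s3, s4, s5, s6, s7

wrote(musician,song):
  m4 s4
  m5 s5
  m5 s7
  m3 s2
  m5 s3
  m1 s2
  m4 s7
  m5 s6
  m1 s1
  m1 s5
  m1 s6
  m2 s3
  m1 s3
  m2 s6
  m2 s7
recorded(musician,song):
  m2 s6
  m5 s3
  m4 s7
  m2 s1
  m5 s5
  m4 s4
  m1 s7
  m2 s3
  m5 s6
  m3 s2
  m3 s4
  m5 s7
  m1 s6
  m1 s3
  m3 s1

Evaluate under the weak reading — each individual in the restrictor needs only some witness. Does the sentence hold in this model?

"it" takes "a song" as antecedent — a donkey pronoun bound across the clause boundary.
Weak reading: every musician m with some wrote-song has at least one wrote-song s such that recorded(m,s).
Per musician: m1:✓  m2:✓  m3:✓  m4:✓  m5:✓
Every musician in the restrictor has a witness.

True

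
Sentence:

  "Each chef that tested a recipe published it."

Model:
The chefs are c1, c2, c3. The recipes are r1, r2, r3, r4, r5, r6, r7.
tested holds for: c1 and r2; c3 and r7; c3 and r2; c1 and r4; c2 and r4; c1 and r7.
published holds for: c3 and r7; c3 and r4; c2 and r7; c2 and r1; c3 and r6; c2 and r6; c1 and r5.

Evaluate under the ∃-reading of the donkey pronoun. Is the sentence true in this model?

False

"it" takes "a recipe" as antecedent — a donkey pronoun bound across the clause boundary.
Weak reading: every chef c with some tested-recipe has at least one tested-recipe r such that published(c,r).
Per chef: c1:✗  c2:✗  c3:✓
c1 has no witness among its tested-recipes.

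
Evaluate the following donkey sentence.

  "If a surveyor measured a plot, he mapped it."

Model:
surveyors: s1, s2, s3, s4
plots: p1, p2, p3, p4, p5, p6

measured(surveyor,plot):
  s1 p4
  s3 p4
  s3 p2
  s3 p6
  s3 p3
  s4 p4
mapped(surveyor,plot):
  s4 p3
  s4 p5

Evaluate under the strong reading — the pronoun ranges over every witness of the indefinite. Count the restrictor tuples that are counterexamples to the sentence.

"it" takes "a plot" as antecedent — a donkey pronoun bound across the clause boundary.
Strong reading: for every (s,p) with measured(s,p), mapped(s,p).
Restrictor pairs: (s1,p4) ✗  (s3,p2) ✗  (s3,p3) ✗  (s3,p4) ✗  (s3,p6) ✗  (s4,p4) ✗
Counterexamples (restrictor pairs failing the scope): 6.

6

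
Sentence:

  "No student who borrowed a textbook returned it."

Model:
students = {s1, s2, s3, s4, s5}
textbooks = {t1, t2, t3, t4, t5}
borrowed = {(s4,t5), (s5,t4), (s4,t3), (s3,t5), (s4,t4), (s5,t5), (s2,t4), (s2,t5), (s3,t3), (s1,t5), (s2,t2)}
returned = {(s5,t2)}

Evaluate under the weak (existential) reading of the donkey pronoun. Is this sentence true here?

True

"it" takes "a textbook" as antecedent — a donkey pronoun bound across the clause boundary.
Truth condition: for no (s,t) with borrowed(s,t) does returned(s,t) hold.
Restrictor pairs — does the scope hold? (s1,t5):fails  (s2,t2):fails  (s2,t4):fails  (s2,t5):fails  (s3,t3):fails  (s3,t5):fails  (s4,t3):fails  (s4,t4):fails  (s4,t5):fails  (s5,t4):fails  (s5,t5):fails
Scope holds for no restrictor pair, so the sentence is true.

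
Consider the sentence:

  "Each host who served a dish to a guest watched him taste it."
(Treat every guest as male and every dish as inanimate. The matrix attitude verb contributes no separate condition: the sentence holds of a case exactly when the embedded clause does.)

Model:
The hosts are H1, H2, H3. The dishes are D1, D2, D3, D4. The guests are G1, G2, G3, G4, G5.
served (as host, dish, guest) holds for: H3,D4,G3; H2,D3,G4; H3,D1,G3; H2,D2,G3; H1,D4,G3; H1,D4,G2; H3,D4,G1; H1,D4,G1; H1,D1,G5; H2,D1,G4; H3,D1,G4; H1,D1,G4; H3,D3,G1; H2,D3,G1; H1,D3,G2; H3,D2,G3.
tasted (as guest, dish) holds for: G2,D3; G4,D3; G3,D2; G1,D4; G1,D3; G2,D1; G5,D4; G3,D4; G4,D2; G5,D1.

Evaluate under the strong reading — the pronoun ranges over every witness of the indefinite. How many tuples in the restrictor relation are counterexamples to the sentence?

5

"him" takes "a guest" as antecedent and "it" takes "a dish"; both are donkey pronouns co-varying with the restrictor.
Strong reading: for every (h,d,g) with served(h,d,g), tasted(g,d).
Restrictor triples: (H1,D1,G4)→tasted(G4,D1) ✗  (H1,D1,G5)→tasted(G5,D1) ✓  (H1,D3,G2)→tasted(G2,D3) ✓  (H1,D4,G1)→tasted(G1,D4) ✓  (H1,D4,G2)→tasted(G2,D4) ✗  (H1,D4,G3)→tasted(G3,D4) ✓  (H2,D1,G4)→tasted(G4,D1) ✗  (H2,D2,G3)→tasted(G3,D2) ✓  (H2,D3,G1)→tasted(G1,D3) ✓  (H2,D3,G4)→tasted(G4,D3) ✓  (H3,D1,G3)→tasted(G3,D1) ✗  (H3,D1,G4)→tasted(G4,D1) ✗  (H3,D2,G3)→tasted(G3,D2) ✓  (H3,D3,G1)→tasted(G1,D3) ✓  (H3,D4,G1)→tasted(G1,D4) ✓  (H3,D4,G3)→tasted(G3,D4) ✓
Counterexamples (restrictor triples failing the scope): 5.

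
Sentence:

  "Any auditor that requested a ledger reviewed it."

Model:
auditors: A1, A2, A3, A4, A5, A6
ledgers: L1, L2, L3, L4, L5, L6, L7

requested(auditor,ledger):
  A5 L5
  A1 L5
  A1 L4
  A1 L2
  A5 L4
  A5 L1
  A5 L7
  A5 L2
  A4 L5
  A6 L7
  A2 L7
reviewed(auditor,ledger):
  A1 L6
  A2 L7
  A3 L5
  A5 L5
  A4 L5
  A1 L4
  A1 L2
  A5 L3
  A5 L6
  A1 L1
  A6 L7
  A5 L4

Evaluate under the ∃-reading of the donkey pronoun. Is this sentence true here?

True

"it" takes "a ledger" as antecedent — a donkey pronoun bound across the clause boundary.
Weak reading: every auditor a with some requested-ledger has at least one requested-ledger l such that reviewed(a,l).
Per auditor: A1:✓  A2:✓  A4:✓  A5:✓  A6:✓
Every auditor in the restrictor has a witness.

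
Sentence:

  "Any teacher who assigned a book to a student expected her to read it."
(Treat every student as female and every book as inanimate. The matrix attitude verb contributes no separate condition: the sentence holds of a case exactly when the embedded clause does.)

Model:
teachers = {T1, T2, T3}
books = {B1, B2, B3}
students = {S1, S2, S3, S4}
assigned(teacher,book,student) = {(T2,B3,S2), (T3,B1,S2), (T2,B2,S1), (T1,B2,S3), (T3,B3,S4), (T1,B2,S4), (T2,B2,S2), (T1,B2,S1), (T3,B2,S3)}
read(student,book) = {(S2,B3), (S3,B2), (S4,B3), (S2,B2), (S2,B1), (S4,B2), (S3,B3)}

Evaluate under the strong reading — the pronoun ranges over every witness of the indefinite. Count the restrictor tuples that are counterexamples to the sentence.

"her" takes "a student" as antecedent and "it" takes "a book"; both are donkey pronouns co-varying with the restrictor.
Strong reading: for every (t,b,s) with assigned(t,b,s), read(s,b).
Restrictor triples: (T1,B2,S1)→read(S1,B2) ✗  (T1,B2,S3)→read(S3,B2) ✓  (T1,B2,S4)→read(S4,B2) ✓  (T2,B2,S1)→read(S1,B2) ✗  (T2,B2,S2)→read(S2,B2) ✓  (T2,B3,S2)→read(S2,B3) ✓  (T3,B1,S2)→read(S2,B1) ✓  (T3,B2,S3)→read(S3,B2) ✓  (T3,B3,S4)→read(S4,B3) ✓
Counterexamples (restrictor triples failing the scope): 2.

2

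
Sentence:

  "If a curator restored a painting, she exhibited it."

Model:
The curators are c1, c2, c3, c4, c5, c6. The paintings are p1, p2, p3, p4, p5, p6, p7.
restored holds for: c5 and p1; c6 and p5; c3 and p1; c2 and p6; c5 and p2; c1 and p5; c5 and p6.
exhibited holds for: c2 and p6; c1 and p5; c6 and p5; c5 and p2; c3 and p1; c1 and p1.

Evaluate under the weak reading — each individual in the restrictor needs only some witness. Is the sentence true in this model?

True

"it" takes "a painting" as antecedent — a donkey pronoun bound across the clause boundary.
Weak reading: every curator c with some restored-painting has at least one restored-painting p such that exhibited(c,p).
Per curator: c1:✓  c2:✓  c3:✓  c5:✓  c6:✓
Every curator in the restrictor has a witness.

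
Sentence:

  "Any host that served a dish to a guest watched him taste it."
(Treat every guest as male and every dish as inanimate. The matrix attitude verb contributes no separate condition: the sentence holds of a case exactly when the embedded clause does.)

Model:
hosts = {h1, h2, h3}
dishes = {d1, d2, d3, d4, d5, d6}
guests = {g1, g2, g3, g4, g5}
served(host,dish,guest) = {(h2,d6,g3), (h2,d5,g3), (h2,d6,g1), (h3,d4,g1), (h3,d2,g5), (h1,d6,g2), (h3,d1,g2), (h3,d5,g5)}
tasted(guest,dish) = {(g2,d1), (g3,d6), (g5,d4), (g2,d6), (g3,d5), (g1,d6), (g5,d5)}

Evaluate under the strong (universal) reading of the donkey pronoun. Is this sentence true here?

False

"him" takes "a guest" as antecedent and "it" takes "a dish"; both are donkey pronouns co-varying with the restrictor.
Strong reading: for every (h,d,g) with served(h,d,g), tasted(g,d).
Restrictor triples: (h1,d6,g2)→tasted(g2,d6) ✓  (h2,d5,g3)→tasted(g3,d5) ✓  (h2,d6,g1)→tasted(g1,d6) ✓  (h2,d6,g3)→tasted(g3,d6) ✓  (h3,d1,g2)→tasted(g2,d1) ✓  (h3,d2,g5)→tasted(g5,d2) ✗  (h3,d4,g1)→tasted(g1,d4) ✗  (h3,d5,g5)→tasted(g5,d5) ✓
Counterexample: (h3,d2,g5) — tasted(g5,d2) does not hold.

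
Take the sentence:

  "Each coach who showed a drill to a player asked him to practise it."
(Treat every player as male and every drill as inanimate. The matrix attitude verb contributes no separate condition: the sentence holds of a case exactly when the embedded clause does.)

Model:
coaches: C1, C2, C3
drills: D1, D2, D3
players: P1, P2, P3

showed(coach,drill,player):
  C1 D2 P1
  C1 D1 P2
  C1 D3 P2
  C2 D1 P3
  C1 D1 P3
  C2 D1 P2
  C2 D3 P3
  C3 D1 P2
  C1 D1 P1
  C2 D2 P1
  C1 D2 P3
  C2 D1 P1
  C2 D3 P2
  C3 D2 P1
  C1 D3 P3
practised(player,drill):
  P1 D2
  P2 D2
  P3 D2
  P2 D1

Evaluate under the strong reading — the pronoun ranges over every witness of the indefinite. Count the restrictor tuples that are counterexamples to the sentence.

"him" takes "a player" as antecedent and "it" takes "a drill"; both are donkey pronouns co-varying with the restrictor.
Strong reading: for every (c,d,p) with showed(c,d,p), practised(p,d).
Restrictor triples: (C1,D1,P1)→practised(P1,D1) ✗  (C1,D1,P2)→practised(P2,D1) ✓  (C1,D1,P3)→practised(P3,D1) ✗  (C1,D2,P1)→practised(P1,D2) ✓  (C1,D2,P3)→practised(P3,D2) ✓  (C1,D3,P2)→practised(P2,D3) ✗  (C1,D3,P3)→practised(P3,D3) ✗  (C2,D1,P1)→practised(P1,D1) ✗  (C2,D1,P2)→practised(P2,D1) ✓  (C2,D1,P3)→practised(P3,D1) ✗  (C2,D2,P1)→practised(P1,D2) ✓  (C2,D3,P2)→practised(P2,D3) ✗  (C2,D3,P3)→practised(P3,D3) ✗  (C3,D1,P2)→practised(P2,D1) ✓  (C3,D2,P1)→practised(P1,D2) ✓
Counterexamples (restrictor triples failing the scope): 8.

8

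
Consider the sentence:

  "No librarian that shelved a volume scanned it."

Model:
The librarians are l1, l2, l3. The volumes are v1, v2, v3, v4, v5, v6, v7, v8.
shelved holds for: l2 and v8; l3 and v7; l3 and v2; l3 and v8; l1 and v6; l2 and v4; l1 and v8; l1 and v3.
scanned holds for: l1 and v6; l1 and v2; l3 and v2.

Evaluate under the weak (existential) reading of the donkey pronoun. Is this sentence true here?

False

"it" takes "a volume" as antecedent — a donkey pronoun bound across the clause boundary.
Truth condition: for no (l,v) with shelved(l,v) does scanned(l,v) hold.
Restrictor pairs — does the scope hold? (l1,v3):fails  (l1,v6):holds  (l1,v8):fails  (l2,v4):fails  (l2,v8):fails  (l3,v2):holds  (l3,v7):fails  (l3,v8):fails
Scope holds for 2 pair(s), so the sentence is false.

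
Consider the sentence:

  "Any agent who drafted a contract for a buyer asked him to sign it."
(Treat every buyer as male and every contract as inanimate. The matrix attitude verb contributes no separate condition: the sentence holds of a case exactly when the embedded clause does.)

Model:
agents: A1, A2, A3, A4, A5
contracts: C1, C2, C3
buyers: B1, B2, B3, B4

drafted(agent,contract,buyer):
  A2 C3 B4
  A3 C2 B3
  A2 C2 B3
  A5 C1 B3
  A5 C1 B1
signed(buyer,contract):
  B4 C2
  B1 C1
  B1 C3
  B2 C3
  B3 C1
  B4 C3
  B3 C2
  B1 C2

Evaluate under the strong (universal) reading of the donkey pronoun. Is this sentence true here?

True

"him" takes "a buyer" as antecedent and "it" takes "a contract"; both are donkey pronouns co-varying with the restrictor.
Strong reading: for every (a,c,b) with drafted(a,c,b), signed(b,c).
Restrictor triples: (A2,C2,B3)→signed(B3,C2) ✓  (A2,C3,B4)→signed(B4,C3) ✓  (A3,C2,B3)→signed(B3,C2) ✓  (A5,C1,B1)→signed(B1,C1) ✓  (A5,C1,B3)→signed(B3,C1) ✓
Every restrictor triple satisfies the scope.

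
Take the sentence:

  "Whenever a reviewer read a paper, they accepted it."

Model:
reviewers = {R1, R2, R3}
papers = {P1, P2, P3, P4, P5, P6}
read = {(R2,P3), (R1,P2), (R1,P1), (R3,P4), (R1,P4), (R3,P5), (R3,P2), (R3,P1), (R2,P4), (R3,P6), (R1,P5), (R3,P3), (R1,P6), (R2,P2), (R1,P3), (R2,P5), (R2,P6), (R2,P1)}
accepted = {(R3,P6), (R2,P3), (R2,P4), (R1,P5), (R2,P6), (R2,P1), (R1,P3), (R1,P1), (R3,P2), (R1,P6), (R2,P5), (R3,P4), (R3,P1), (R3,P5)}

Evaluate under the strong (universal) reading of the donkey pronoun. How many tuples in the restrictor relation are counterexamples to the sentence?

"it" takes "a paper" as antecedent — a donkey pronoun bound across the clause boundary.
Strong reading: for every (r,p) with read(r,p), accepted(r,p).
Restrictor pairs: (R1,P1) ✓  (R1,P2) ✗  (R1,P3) ✓  (R1,P4) ✗  (R1,P5) ✓  (R1,P6) ✓  (R2,P1) ✓  (R2,P2) ✗  (R2,P3) ✓  (R2,P4) ✓  (R2,P5) ✓  (R2,P6) ✓  (R3,P1) ✓  (R3,P2) ✓  (R3,P3) ✗  (R3,P4) ✓  (R3,P5) ✓  (R3,P6) ✓
Counterexamples (restrictor pairs failing the scope): 4.

4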